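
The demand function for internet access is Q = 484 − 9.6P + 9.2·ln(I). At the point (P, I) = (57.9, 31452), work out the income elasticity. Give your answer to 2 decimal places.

0.39

At P = 57.9, I = 31452: Q = 23.437.
Holding P constant, ∂Q/∂I = 9.2/I = 0.000292509.
η_I = (∂Q/∂I)·(I/Q) = 0.000292509 × (31452/23.437) = 0.39.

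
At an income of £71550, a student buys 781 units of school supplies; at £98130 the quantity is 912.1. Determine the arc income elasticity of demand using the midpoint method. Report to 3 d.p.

ΔQ = 912.1 − 781 = 131.1; midpoint Q̄ = (781 + 912.1)/2 = 846.55.
ΔI = 98130 − 71550 = 26580; midpoint Ī = (71550 + 98130)/2 = 84840.
η = (ΔQ/Q̄) ÷ (ΔI/Ī) = (131.1/846.55) ÷ (26580/84840) = 0.494.

0.494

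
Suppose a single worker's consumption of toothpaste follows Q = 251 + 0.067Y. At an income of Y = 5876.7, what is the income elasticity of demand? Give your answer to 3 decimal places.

0.611

At Y = 5876.7: Q = 644.739.
dQ/dY = 0.067.
η = (dQ/dY)·(Y/Q) = 0.067 × (5876.7/644.739) = 0.611.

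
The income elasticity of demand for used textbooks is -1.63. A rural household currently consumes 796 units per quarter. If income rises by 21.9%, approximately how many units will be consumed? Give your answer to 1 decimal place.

%ΔQ ≈ η × %ΔI = -1.63 × 21.9% = -35.697%.
New Q ≈ 796 × (1 − 0.35697) = 511.9.

511.9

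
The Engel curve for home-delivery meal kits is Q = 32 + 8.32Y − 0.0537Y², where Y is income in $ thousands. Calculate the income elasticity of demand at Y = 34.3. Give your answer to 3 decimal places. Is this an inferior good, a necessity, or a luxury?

At Y = 34.3: Q = 254.1985.
dQ/dY = 8.32 − 0.1074Y = 4.63618.
η = (dQ/dY)·(Y/Q) = 4.63618 × (34.3/254.1985) = 0.626.
0 < η < 1 ⇒ necessity.

0.626 (necessity)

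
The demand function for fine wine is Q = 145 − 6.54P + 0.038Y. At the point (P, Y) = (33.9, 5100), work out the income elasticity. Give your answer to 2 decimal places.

1.66

At P = 33.9, Y = 5100: Q = 117.094.
Holding P constant, ∂Q/∂Y = 0.038.
η_Y = (∂Q/∂Y)·(Y/Q) = 0.038 × (5100/117.094) = 1.66.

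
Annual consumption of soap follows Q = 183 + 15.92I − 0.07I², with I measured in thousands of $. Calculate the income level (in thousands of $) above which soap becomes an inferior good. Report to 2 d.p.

113.71

dQ/dI = 15.92 − 0.14I.
The good is inferior where dQ/dI < 0. Setting dQ/dI = 0 gives I = 15.92 / 0.14 = 113.71.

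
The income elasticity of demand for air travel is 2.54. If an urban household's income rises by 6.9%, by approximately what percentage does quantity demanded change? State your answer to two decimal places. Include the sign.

17.53%

%ΔQ ≈ η × %ΔI = 2.54 × 6.9% = 17.53%.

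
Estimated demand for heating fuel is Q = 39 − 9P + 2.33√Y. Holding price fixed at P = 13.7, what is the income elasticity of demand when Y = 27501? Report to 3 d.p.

0.640

At P = 13.7, Y = 27501: Q = 302.094.
Holding P constant, ∂Q/∂Y = 2.33/(2√Y) = 0.00702509.
η_Y = (∂Q/∂Y)·(Y/Q) = 0.00702509 × (27501/302.094) = 0.640.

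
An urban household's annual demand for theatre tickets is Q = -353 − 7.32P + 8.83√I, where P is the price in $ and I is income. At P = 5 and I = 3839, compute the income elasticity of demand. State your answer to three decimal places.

At P = 5, I = 3839: Q = 157.504.
Holding P constant, ∂Q/∂I = 8.83/(2√I) = 0.071256.
η_I = (∂Q/∂I)·(I/Q) = 0.071256 × (3839/157.504) = 1.737.

1.737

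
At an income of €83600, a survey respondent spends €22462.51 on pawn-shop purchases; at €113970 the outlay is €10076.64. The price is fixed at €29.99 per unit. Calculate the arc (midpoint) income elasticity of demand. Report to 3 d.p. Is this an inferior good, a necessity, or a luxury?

-2.476 (inferior good)

With a constant price, Q₁ = 22462.51/29.99 = 749.000 and Q₂ = 10076.64/29.99 = 336.000 (equivalently, work directly with expenditure since P cancels).
Midpoint %ΔQ = (10076.64 − 22462.51)/16269.58 = -0.76129; midpoint %ΔI = (113970 − 83600)/98785 = 0.30744.
η = -0.76129 / 0.30744 = -2.476.
η < 0 ⇒ inferior good.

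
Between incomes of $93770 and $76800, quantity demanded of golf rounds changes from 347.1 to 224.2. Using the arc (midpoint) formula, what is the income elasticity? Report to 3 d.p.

ΔQ = 224.2 − 347.1 = -122.9; midpoint Q̄ = (347.1 + 224.2)/2 = 285.65.
ΔI = 76800 − 93770 = -16970; midpoint Ī = (93770 + 76800)/2 = 85285.
η = (ΔQ/Q̄) ÷ (ΔI/Ī) = (-122.9/285.65) ÷ (-16970/85285) = 2.162.

2.162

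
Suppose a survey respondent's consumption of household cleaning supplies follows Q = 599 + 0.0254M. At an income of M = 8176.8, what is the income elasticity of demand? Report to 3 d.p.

At M = 8176.8: Q = 806.691.
dQ/dM = 0.0254.
η = (dQ/dM)·(M/Q) = 0.0254 × (8176.8/806.691) = 0.257.

0.257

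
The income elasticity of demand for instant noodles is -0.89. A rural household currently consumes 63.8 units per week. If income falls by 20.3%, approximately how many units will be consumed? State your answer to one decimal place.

%ΔQ ≈ η × %ΔI = -0.89 × (-20.3%) = 18.067%.
New Q ≈ 63.8 × (1 + 0.18067) = 75.3.

75.3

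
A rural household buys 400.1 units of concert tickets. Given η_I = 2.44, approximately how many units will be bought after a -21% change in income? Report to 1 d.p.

%ΔQ ≈ η × %ΔI = 2.44 × (-21%) = -51.24%.
New Q ≈ 400.1 × (1 − 0.5124) = 195.1.

195.1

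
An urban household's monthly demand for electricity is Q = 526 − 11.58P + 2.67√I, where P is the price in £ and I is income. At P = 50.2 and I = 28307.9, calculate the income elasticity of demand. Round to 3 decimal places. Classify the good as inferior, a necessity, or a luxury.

At P = 50.2, I = 28307.9: Q = 393.910.
Holding P constant, ∂Q/∂I = 2.67/(2√I) = 0.00793464.
η_I = (∂Q/∂I)·(I/Q) = 0.00793464 × (28307.9/393.910) = 0.570.
Since 0 < η < 1, this is a necessity.

0.570 (necessity)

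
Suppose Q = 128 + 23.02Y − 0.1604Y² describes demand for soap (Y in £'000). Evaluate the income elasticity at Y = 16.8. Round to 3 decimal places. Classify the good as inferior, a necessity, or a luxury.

0.631 (necessity)

At Y = 16.8: Q = 469.4647.
dQ/dY = 23.02 − 0.3208Y = 17.63056.
η = (dQ/dY)·(Y/Q) = 17.63056 × (16.8/469.4647) = 0.631.
0 < η < 1 ⇒ necessity.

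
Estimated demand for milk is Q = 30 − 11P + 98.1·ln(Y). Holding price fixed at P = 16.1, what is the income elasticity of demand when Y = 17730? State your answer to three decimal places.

At P = 16.1, Y = 17730: Q = 812.614.
Holding P constant, ∂Q/∂Y = 98.1/Y = 0.00553299.
η_Y = (∂Q/∂Y)·(Y/Q) = 0.00553299 × (17730/812.614) = 0.121.

0.121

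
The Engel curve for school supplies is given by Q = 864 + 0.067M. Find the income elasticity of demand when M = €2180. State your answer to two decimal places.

0.14

At M = 2180: Q = 1010.060.
dQ/dM = 0.067.
η = (dQ/dM)·(M/Q) = 0.067 × (2180/1010.060) = 0.14.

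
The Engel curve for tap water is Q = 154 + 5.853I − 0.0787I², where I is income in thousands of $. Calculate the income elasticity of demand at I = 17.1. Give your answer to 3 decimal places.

0.234

At I = 17.1: Q = 231.0736.
dQ/dI = 5.853 − 0.1574I = 3.16146.
η = (dQ/dI)·(I/Q) = 3.16146 × (17.1/231.0736) = 0.234.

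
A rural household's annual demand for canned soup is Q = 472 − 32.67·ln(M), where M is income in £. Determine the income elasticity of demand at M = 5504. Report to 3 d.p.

At M = 5504: Q = 190.606.
dQ/dM = -32.67/M = -0.00593568 at this income.
η = (dQ/dM)·(M/Q) = -0.00593568 × (5504/190.606) = -0.171.

-0.171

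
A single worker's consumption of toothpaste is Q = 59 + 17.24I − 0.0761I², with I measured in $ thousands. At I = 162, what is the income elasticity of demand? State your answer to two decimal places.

At I = 162: Q = 854.7116.
dQ/dI = 17.24 − 0.1522I = -7.41640.
η = (dQ/dI)·(I/Q) = -7.41640 × (162/854.7116) = -1.41.

-1.41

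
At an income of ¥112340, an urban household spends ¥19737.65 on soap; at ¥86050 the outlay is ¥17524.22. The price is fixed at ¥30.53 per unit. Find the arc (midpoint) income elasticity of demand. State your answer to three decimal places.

With a constant price, Q₁ = 19737.65/30.53 = 646.500 and Q₂ = 17524.22/30.53 = 574.000 (equivalently, work directly with expenditure since P cancels).
Midpoint %ΔQ = (17524.22 − 19737.65)/18630.94 = -0.11880; midpoint %ΔI = (86050 − 112340)/99195 = -0.26503.
η = -0.11880 / -0.26503 = 0.448.

0.448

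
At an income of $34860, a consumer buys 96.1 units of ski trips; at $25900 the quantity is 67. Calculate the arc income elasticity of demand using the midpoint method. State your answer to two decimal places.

1.21

ΔQ = 67 − 96.1 = -29.1; midpoint Q̄ = (96.1 + 67)/2 = 81.55.
ΔI = 25900 − 34860 = -8960; midpoint Ī = (34860 + 25900)/2 = 30380.
η = (ΔQ/Q̄) ÷ (ΔI/Ī) = (-29.1/81.55) ÷ (-8960/30380) = 1.21.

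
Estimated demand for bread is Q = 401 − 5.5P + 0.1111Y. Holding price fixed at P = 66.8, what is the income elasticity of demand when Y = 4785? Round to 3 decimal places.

At P = 66.8, Y = 4785: Q = 565.214.
Holding P constant, ∂Q/∂Y = 0.1111.
η_Y = (∂Q/∂Y)·(Y/Q) = 0.1111 × (4785/565.214) = 0.941.

0.941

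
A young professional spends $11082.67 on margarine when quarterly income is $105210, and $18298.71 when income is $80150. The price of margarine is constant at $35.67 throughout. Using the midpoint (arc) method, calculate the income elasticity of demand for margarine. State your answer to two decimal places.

-1.82

With a constant price, Q₁ = 11082.67/35.67 = 310.700 and Q₂ = 18298.71/35.67 = 513.000 (equivalently, work directly with expenditure since P cancels).
Midpoint %ΔQ = (18298.71 − 11082.67)/14690.69 = 0.49120; midpoint %ΔI = (80150 − 105210)/92680 = -0.27039.
η = 0.49120 / -0.27039 = -1.82.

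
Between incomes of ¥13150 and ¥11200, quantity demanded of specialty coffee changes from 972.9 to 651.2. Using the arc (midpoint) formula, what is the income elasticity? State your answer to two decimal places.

2.47

ΔQ = 651.2 − 972.9 = -321.7; midpoint Q̄ = (972.9 + 651.2)/2 = 812.05.
ΔI = 11200 − 13150 = -1950; midpoint Ī = (13150 + 11200)/2 = 12175.
η = (ΔQ/Q̄) ÷ (ΔI/Ī) = (-321.7/812.05) ÷ (-1950/12175) = 2.47.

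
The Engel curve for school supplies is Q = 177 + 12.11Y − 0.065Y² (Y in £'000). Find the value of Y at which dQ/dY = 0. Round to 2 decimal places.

dQ/dY = 12.11 − 0.13Y.
The good is inferior where dQ/dY < 0. Setting dQ/dY = 0 gives Y = 12.11 / 0.13 = 93.15.

93.15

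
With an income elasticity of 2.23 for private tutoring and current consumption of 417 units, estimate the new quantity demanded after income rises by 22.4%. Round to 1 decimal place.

625.3

%ΔQ ≈ η × %ΔI = 2.23 × 22.4% = 49.952%.
New Q ≈ 417 × (1 + 0.49952) = 625.3.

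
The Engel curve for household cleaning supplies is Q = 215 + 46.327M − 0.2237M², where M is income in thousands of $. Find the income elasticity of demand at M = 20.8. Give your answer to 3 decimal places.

At M = 20.8: Q = 1081.8200.
dQ/dM = 46.327 − 0.4474M = 37.02108.
η = (dQ/dM)·(M/Q) = 37.02108 × (20.8/1081.8200) = 0.712.

0.712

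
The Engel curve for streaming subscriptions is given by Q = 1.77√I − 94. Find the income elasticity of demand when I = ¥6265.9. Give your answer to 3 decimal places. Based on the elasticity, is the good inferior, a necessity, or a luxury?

1.519 (luxury)

At I = 6265.9: Q = 46.109.
dQ/dI = 1.77/(2√I) = 0.0111803 at this income.
η = (dQ/dI)·(I/Q) = 0.0111803 × (6265.9/46.109) = 1.519.
Since η > 1, the good is a luxury.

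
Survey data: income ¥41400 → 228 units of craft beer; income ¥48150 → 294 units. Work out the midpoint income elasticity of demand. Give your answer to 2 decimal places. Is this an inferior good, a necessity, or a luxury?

ΔQ = 294 − 228 = 66; midpoint Q̄ = (228 + 294)/2 = 261.
ΔI = 48150 − 41400 = 6750; midpoint Ī = (41400 + 48150)/2 = 44775.
η = (ΔQ/Q̄) ÷ (ΔI/Ī) = (66/261) ÷ (6750/44775) = 1.68.
η > 1 ⇒ luxury.

1.68 (luxury)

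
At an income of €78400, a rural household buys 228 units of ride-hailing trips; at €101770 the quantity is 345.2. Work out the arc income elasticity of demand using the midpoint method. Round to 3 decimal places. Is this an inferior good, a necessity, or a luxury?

1.576 (luxury)

ΔQ = 345.2 − 228 = 117.2; midpoint Q̄ = (228 + 345.2)/2 = 286.6.
ΔI = 101770 − 78400 = 23370; midpoint Ī = (78400 + 101770)/2 = 90085.
η = (ΔQ/Q̄) ÷ (ΔI/Ī) = (117.2/286.6) ÷ (23370/90085) = 1.576.
η > 1 ⇒ luxury.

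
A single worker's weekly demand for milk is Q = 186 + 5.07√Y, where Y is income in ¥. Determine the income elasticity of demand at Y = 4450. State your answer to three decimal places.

0.323

At Y = 4450: Q = 524.211.
dQ/dY = 5.07/(2√Y) = 0.0380013 at this income.
η = (dQ/dY)·(Y/Q) = 0.0380013 × (4450/524.211) = 0.323.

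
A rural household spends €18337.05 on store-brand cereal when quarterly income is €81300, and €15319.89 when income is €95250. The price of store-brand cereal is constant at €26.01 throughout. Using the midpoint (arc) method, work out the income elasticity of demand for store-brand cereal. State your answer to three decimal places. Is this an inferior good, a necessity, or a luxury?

With a constant price, Q₁ = 18337.05/26.01 = 705.000 and Q₂ = 15319.89/26.01 = 589.000 (equivalently, work directly with expenditure since P cancels).
Midpoint %ΔQ = (15319.89 − 18337.05)/16828.47 = -0.17929; midpoint %ΔI = (95250 − 81300)/88275 = 0.15803.
η = -0.17929 / 0.15803 = -1.135.
η < 0 ⇒ inferior good.

-1.135 (inferior good)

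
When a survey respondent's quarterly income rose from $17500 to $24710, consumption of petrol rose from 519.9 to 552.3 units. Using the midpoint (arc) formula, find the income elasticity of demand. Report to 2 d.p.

ΔQ = 552.3 − 519.9 = 32.4; midpoint Q̄ = (519.9 + 552.3)/2 = 536.1.
ΔI = 24710 − 17500 = 7210; midpoint Ī = (17500 + 24710)/2 = 21105.
η = (ΔQ/Q̄) ÷ (ΔI/Ī) = (32.4/536.1) ÷ (7210/21105) = 0.18.

0.18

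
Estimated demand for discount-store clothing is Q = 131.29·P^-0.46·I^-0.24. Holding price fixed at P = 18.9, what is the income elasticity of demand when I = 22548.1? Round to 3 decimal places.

-0.240

For a multiplicative demand Q = A·P^α·I^β, the income elasticity is β everywhere.
Here β = -0.24, so η = -0.240.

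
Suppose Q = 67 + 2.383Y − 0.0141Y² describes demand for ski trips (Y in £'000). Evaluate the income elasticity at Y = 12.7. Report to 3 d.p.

At Y = 12.7: Q = 94.9899.
dQ/dY = 2.383 − 0.0282Y = 2.02486.
η = (dQ/dY)·(Y/Q) = 2.02486 × (12.7/94.9899) = 0.271.

0.271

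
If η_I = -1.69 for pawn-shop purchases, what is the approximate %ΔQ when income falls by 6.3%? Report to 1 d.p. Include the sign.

%ΔQ ≈ η × %ΔI = -1.69 × (-6.3%) = 10.6%.

10.6%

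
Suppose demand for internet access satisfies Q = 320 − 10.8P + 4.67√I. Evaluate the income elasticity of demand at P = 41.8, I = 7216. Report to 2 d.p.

0.75

At P = 41.8, I = 7216: Q = 265.263.
Holding P constant, ∂Q/∂I = 4.67/(2√I) = 0.0274877.
η_I = (∂Q/∂I)·(I/Q) = 0.0274877 × (7216/265.263) = 0.75.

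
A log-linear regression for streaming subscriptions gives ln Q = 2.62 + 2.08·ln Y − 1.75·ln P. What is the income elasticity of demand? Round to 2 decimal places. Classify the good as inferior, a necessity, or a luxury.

In a log-linear demand, the coefficient on ln Y is the income elasticity.
So η = 2.08.
η > 1 ⇒ luxury.

2.08 (luxury)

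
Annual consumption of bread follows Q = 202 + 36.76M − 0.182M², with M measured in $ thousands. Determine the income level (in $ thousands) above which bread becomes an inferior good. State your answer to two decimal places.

dQ/dM = 36.76 − 0.364M.
The good is inferior where dQ/dM < 0. Setting dQ/dM = 0 gives M = 36.76 / 0.364 = 100.99.

100.99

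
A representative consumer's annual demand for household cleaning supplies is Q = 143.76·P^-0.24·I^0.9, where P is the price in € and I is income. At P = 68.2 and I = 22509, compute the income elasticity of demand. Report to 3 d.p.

For a multiplicative demand Q = A·P^α·I^β, the income elasticity is β everywhere.
Here β = 0.9, so η = 0.900.

0.900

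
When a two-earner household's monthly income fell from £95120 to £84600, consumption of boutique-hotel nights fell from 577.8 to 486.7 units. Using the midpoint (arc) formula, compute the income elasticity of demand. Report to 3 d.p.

1.462

ΔQ = 486.7 − 577.8 = -91.1; midpoint Q̄ = (577.8 + 486.7)/2 = 532.25.
ΔI = 84600 − 95120 = -10520; midpoint Ī = (95120 + 84600)/2 = 89860.
η = (ΔQ/Q̄) ÷ (ΔI/Ī) = (-91.1/532.25) ÷ (-10520/89860) = 1.462.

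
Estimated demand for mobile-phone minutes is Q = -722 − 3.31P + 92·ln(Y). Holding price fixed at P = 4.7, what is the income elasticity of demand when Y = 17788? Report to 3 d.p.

0.565

At P = 4.7, Y = 17788: Q = 162.781.
Holding P constant, ∂Q/∂Y = 92/Y = 0.00517203.
η_Y = (∂Q/∂Y)·(Y/Q) = 0.00517203 × (17788/162.781) = 0.565.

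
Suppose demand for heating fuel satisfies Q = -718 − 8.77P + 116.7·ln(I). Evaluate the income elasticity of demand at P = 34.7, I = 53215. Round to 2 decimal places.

At P = 34.7, I = 53215: Q = 247.622.
Holding P constant, ∂Q/∂I = 116.7/I = 0.00219299.
η_I = (∂Q/∂I)·(I/Q) = 0.00219299 × (53215/247.622) = 0.47.

0.47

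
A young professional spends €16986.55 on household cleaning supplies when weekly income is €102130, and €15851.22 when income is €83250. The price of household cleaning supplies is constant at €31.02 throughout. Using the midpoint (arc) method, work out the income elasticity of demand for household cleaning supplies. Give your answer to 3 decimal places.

With a constant price, Q₁ = 16986.55/31.02 = 547.600 and Q₂ = 15851.22/31.02 = 511.000 (equivalently, work directly with expenditure since P cancels).
Midpoint %ΔQ = (15851.22 − 16986.55)/16418.88 = -0.06915; midpoint %ΔI = (83250 − 102130)/92690 = -0.20369.
η = -0.06915 / -0.20369 = 0.339.

0.339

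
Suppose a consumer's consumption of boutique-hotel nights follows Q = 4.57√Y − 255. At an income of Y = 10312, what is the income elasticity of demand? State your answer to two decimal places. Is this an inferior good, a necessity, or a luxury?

At Y = 10312: Q = 209.074.
dQ/dY = 4.57/(2√Y) = 0.0225017 at this income.
η = (dQ/dY)·(Y/Q) = 0.0225017 × (10312/209.074) = 1.11.
Since η > 1, the good is a luxury.

1.11 (luxury)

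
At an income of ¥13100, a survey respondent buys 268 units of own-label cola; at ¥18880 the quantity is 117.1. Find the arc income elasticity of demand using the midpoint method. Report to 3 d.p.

ΔQ = 117.1 − 268 = -150.9; midpoint Q̄ = (268 + 117.1)/2 = 192.55.
ΔI = 18880 − 13100 = 5780; midpoint Ī = (13100 + 18880)/2 = 15990.
η = (ΔQ/Q̄) ÷ (ΔI/Ī) = (-150.9/192.55) ÷ (5780/15990) = -2.168.

-2.168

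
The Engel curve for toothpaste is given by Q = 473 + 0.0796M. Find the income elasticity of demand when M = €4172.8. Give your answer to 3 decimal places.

0.413

At M = 4172.8: Q = 805.155.
dQ/dM = 0.0796.
η = (dQ/dM)·(M/Q) = 0.0796 × (4172.8/805.155) = 0.413.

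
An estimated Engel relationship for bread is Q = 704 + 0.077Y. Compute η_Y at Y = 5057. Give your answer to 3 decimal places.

At Y = 5057: Q = 1093.389.
dQ/dY = 0.077.
η = (dQ/dY)·(Y/Q) = 0.077 × (5057/1093.389) = 0.356.

0.356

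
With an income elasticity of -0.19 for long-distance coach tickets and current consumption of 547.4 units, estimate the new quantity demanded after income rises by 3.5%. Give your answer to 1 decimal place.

%ΔQ ≈ η × %ΔI = -0.19 × 3.5% = -0.665%.
New Q ≈ 547.4 × (1 − 0.00665) = 543.8.

543.8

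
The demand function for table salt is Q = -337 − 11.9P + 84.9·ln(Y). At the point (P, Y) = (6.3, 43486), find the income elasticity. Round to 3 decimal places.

At P = 6.3, Y = 43486: Q = 494.778.
Holding P constant, ∂Q/∂Y = 84.9/Y = 0.00195235.
η_Y = (∂Q/∂Y)·(Y/Q) = 0.00195235 × (43486/494.778) = 0.172.

0.172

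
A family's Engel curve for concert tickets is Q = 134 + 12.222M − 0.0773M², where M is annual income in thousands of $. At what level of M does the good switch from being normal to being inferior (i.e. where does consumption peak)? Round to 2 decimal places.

79.06

dQ/dM = 12.222 − 0.1546M.
The good is inferior where dQ/dM < 0. Setting dQ/dM = 0 gives M = 12.222 / 0.1546 = 79.06.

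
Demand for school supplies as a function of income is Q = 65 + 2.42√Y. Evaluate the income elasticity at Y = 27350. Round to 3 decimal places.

At Y = 27350: Q = 465.216.
dQ/dY = 2.42/(2√Y) = 0.00731656 at this income.
η = (dQ/dY)·(Y/Q) = 0.00731656 × (27350/465.216) = 0.430.

0.430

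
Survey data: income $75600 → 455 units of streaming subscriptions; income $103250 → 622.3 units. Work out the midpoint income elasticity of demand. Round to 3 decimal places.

1.005

ΔQ = 622.3 − 455 = 167.3; midpoint Q̄ = (455 + 622.3)/2 = 538.65.
ΔI = 103250 − 75600 = 27650; midpoint Ī = (75600 + 103250)/2 = 89425.
η = (ΔQ/Q̄) ÷ (ΔI/Ī) = (167.3/538.65) ÷ (27650/89425) = 1.005.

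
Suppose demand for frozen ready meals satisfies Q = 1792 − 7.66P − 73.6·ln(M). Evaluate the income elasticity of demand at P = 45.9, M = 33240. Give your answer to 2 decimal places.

-0.11

At P = 45.9, M = 33240: Q = 674.119.
Holding P constant, ∂Q/∂M = -73.6/M = -0.0022142.
η_M = (∂Q/∂M)·(M/Q) = -0.0022142 × (33240/674.119) = -0.11.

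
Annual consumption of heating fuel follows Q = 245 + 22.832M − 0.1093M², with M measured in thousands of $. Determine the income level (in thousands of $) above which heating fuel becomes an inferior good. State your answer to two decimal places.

dQ/dM = 22.832 − 0.2186M.
The good is inferior where dQ/dM < 0. Setting dQ/dM = 0 gives M = 22.832 / 0.2186 = 104.45.

104.45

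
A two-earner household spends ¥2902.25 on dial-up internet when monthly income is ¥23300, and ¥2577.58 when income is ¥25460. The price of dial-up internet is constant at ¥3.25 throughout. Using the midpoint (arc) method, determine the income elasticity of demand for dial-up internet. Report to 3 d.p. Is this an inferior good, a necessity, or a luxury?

-1.337 (inferior good)

With a constant price, Q₁ = 2902.25/3.25 = 893.000 and Q₂ = 2577.58/3.25 = 793.102 (equivalently, work directly with expenditure since P cancels).
Midpoint %ΔQ = (2577.58 − 2902.25)/2739.92 = -0.11850; midpoint %ΔI = (25460 − 23300)/24380 = 0.08860.
η = -0.11850 / 0.08860 = -1.337.
η < 0 ⇒ inferior good.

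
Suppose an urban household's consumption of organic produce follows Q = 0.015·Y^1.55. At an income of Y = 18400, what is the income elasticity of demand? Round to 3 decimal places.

1.550

For Q = A·Y^β the income elasticity is constant and equal to β.
Here β = 1.55, so η = 1.550.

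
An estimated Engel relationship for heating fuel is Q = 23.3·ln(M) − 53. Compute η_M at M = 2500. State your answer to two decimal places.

0.18

At M = 2500: Q = 129.300.
dQ/dM = 23.3/M = 0.00932 at this income.
η = (dQ/dM)·(M/Q) = 0.00932 × (2500/129.300) = 0.18.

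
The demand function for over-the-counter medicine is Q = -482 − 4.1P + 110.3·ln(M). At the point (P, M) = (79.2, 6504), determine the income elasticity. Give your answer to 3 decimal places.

At P = 79.2, M = 6504: Q = 161.733.
Holding P constant, ∂Q/∂M = 110.3/M = 0.0169588.
η_M = (∂Q/∂M)·(M/Q) = 0.0169588 × (6504/161.733) = 0.682.

0.682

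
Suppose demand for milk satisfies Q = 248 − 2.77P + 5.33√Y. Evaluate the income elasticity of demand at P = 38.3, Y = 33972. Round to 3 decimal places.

At P = 38.3, Y = 33972: Q = 1124.308.
Holding P constant, ∂Q/∂Y = 5.33/(2√Y) = 0.0144589.
η_Y = (∂Q/∂Y)·(Y/Q) = 0.0144589 × (33972/1124.308) = 0.437.

0.437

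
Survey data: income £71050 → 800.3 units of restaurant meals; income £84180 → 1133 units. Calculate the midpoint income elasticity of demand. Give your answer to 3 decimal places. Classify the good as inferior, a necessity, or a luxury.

ΔQ = 1133 − 800.3 = 332.7; midpoint Q̄ = (800.3 + 1133)/2 = 966.65.
ΔI = 84180 − 71050 = 13130; midpoint Ī = (71050 + 84180)/2 = 77615.
η = (ΔQ/Q̄) ÷ (ΔI/Ī) = (332.7/966.65) ÷ (13130/77615) = 2.035.
η > 1 ⇒ luxury.

2.035 (luxury)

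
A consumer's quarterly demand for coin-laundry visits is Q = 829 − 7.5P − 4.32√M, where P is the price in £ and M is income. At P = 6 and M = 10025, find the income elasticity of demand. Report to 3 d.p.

-0.615

At P = 6, M = 10025: Q = 351.460.
Holding P constant, ∂Q/∂M = -4.32/(2√M) = -0.0215731.
η_M = (∂Q/∂M)·(M/Q) = -0.0215731 × (10025/351.460) = -0.615.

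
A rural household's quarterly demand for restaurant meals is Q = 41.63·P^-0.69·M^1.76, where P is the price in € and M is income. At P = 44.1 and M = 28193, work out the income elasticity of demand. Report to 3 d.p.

For a multiplicative demand Q = A·P^α·M^β, the income elasticity is β everywhere.
Here β = 1.76, so η = 1.760.

1.760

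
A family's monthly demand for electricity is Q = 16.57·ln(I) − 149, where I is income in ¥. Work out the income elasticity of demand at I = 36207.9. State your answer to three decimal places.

At I = 36207.9: Q = 24.936.
dQ/dI = 16.57/I = 0.000457635 at this income.
η = (dQ/dI)·(I/Q) = 0.000457635 × (36207.9/24.936) = 0.665.

0.665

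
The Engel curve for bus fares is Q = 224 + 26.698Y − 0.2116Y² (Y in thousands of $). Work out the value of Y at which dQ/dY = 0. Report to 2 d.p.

63.09

dQ/dY = 26.698 − 0.4232Y.
The good is inferior where dQ/dY < 0. Setting dQ/dY = 0 gives Y = 26.698 / 0.4232 = 63.09.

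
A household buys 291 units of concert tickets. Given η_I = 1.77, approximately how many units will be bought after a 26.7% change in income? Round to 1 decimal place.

%ΔQ ≈ η × %ΔI = 1.77 × 26.7% = 47.259%.
New Q ≈ 291 × (1 + 0.47259) = 428.5.

428.5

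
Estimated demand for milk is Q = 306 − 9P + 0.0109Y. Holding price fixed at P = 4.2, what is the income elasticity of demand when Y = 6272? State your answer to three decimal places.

0.203

At P = 4.2, Y = 6272: Q = 336.565.
Holding P constant, ∂Q/∂Y = 0.0109.
η_Y = (∂Q/∂Y)·(Y/Q) = 0.0109 × (6272/336.565) = 0.203.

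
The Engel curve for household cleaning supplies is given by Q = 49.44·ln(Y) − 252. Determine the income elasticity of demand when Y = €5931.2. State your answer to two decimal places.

0.28

At Y = 5931.2: Q = 177.534.
dQ/dY = 49.44/Y = 0.00833558 at this income.
η = (dQ/dY)·(Y/Q) = 0.00833558 × (5931.2/177.534) = 0.28.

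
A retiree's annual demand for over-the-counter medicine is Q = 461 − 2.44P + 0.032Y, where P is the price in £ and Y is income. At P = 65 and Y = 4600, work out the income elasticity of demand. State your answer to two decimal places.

At P = 65, Y = 4600: Q = 449.600.
Holding P constant, ∂Q/∂Y = 0.032.
η_Y = (∂Q/∂Y)·(Y/Q) = 0.032 × (4600/449.600) = 0.33.

0.33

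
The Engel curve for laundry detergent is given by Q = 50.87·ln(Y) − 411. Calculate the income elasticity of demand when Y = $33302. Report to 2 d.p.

At Y = 33302: Q = 118.728.
dQ/dY = 50.87/Y = 0.00152754 at this income.
η = (dQ/dY)·(Y/Q) = 0.00152754 × (33302/118.728) = 0.43.

0.43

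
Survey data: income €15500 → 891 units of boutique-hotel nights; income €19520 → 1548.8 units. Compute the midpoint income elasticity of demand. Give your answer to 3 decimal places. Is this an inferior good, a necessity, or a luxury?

ΔQ = 1548.8 − 891 = 657.8; midpoint Q̄ = (891 + 1548.8)/2 = 1219.9.
ΔI = 19520 − 15500 = 4020; midpoint Ī = (15500 + 19520)/2 = 17510.
η = (ΔQ/Q̄) ÷ (ΔI/Ī) = (657.8/1219.9) ÷ (4020/17510) = 2.349.
η > 1 ⇒ luxury.

2.349 (luxury)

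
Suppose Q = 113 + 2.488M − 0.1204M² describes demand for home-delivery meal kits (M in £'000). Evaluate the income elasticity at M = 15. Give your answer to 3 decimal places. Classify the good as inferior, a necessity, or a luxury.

At M = 15: Q = 123.2300.
dQ/dM = 2.488 − 0.2408M = -1.12400.
η = (dQ/dM)·(M/Q) = -1.12400 × (15/123.2300) = -0.137.
η < 0 ⇒ inferior good.

-0.137 (inferior good)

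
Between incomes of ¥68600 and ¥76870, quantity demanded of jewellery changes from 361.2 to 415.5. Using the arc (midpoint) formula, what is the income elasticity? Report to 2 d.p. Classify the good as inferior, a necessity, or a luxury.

1.23 (luxury)

ΔQ = 415.5 − 361.2 = 54.3; midpoint Q̄ = (361.2 + 415.5)/2 = 388.35.
ΔI = 76870 − 68600 = 8270; midpoint Ī = (68600 + 76870)/2 = 72735.
η = (ΔQ/Q̄) ÷ (ΔI/Ī) = (54.3/388.35) ÷ (8270/72735) = 1.23.
η > 1 ⇒ luxury.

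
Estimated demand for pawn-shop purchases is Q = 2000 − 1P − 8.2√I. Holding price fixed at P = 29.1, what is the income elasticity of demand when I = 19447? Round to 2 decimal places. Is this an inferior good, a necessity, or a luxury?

-0.69 (inferior good)

At P = 29.1, I = 19447: Q = 827.389.
Holding P constant, ∂Q/∂I = -8.2/(2√I) = -0.0294007.
η_I = (∂Q/∂I)·(I/Q) = -0.0294007 × (19447/827.389) = -0.69.
Since η < 0, this is an inferior good.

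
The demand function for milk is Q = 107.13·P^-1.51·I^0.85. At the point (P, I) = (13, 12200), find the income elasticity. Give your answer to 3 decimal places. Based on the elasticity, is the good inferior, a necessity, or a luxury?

For a multiplicative demand Q = A·P^α·I^β, the income elasticity is β everywhere.
Here β = 0.85, so η = 0.850.
Since 0 < η < 1, this is a necessity.

0.850 (necessity)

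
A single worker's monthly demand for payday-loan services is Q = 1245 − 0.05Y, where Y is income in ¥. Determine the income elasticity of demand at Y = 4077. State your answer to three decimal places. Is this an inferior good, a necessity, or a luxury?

-0.196 (inferior good)

At Y = 4077: Q = 1041.150.
dQ/dY = −0.05.
η = (dQ/dY)·(Y/Q) = -0.05 × (4077/1041.150) = -0.196.
Since η < 0, the good is an inferior good.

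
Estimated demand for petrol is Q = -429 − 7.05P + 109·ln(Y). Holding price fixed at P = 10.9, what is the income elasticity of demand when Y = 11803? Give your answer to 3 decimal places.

0.211

At P = 10.9, Y = 11803: Q = 516.151.
Holding P constant, ∂Q/∂Y = 109/Y = 0.00923494.
η_Y = (∂Q/∂Y)·(Y/Q) = 0.00923494 × (11803/516.151) = 0.211.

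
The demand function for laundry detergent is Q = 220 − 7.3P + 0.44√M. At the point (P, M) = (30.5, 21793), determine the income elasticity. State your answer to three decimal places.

At P = 30.5, M = 21793: Q = 62.305.
Holding P constant, ∂Q/∂M = 0.44/(2√M) = 0.00149027.
η_M = (∂Q/∂M)·(M/Q) = 0.00149027 × (21793/62.305) = 0.521.

0.521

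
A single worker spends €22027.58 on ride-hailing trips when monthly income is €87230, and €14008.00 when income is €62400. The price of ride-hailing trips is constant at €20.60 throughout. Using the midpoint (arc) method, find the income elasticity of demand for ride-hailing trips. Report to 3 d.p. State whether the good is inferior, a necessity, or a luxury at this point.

1.341 (luxury)

With a constant price, Q₁ = 22027.58/20.60 = 1069.300 and Q₂ = 14008.00/20.60 = 680.000 (equivalently, work directly with expenditure since P cancels).
Midpoint %ΔQ = (14008.00 − 22027.58)/18017.79 = -0.44509; midpoint %ΔI = (62400 − 87230)/74815 = -0.33189.
η = -0.44509 / -0.33189 = 1.341.
η > 1 ⇒ luxury.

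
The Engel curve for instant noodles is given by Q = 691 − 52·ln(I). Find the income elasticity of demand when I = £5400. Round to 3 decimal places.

At I = 5400: Q = 244.104.
dQ/dI = -52/I = -0.00962963 at this income.
η = (dQ/dI)·(I/Q) = -0.00962963 × (5400/244.104) = -0.213.

-0.213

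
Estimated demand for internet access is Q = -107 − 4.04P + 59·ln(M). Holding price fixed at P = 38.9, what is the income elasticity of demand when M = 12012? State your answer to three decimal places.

At P = 38.9, M = 12012: Q = 290.070.
Holding P constant, ∂Q/∂M = 59/M = 0.00491175.
η_M = (∂Q/∂M)·(M/Q) = 0.00491175 × (12012/290.070) = 0.203.

0.203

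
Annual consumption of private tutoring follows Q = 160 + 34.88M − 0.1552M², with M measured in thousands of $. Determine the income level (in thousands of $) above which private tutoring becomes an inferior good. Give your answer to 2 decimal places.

112.37

dQ/dM = 34.88 − 0.3104M.
The good is inferior where dQ/dM < 0. Setting dQ/dM = 0 gives M = 34.88 / 0.3104 = 112.37.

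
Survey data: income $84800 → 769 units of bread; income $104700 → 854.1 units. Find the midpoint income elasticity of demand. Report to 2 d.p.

0.50

ΔQ = 854.1 − 769 = 85.1; midpoint Q̄ = (769 + 854.1)/2 = 811.55.
ΔI = 104700 − 84800 = 19900; midpoint Ī = (84800 + 104700)/2 = 94750.
η = (ΔQ/Q̄) ÷ (ΔI/Ī) = (85.1/811.55) ÷ (19900/94750) = 0.50.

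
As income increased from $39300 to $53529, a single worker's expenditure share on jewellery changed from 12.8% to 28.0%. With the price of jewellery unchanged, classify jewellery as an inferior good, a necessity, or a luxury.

The budget share rises as income rises, so η > 1.

luxury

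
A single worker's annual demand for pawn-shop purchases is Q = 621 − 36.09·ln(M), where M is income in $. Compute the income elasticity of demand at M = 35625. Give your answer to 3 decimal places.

At M = 35625: Q = 242.748.
dQ/dM = -36.09/M = -0.00101305 at this income.
η = (dQ/dM)·(M/Q) = -0.00101305 × (35625/242.748) = -0.149.

-0.149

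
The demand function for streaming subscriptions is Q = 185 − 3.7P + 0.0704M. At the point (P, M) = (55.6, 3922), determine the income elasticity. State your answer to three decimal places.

At P = 55.6, M = 3922: Q = 255.389.
Holding P constant, ∂Q/∂M = 0.0704.
η_M = (∂Q/∂M)·(M/Q) = 0.0704 × (3922/255.389) = 1.081.

1.081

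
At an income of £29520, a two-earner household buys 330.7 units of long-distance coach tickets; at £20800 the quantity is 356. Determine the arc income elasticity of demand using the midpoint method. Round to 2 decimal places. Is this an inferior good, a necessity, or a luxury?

-0.21 (inferior good)

ΔQ = 356 − 330.7 = 25.3; midpoint Q̄ = (330.7 + 356)/2 = 343.35.
ΔI = 20800 − 29520 = -8720; midpoint Ī = (29520 + 20800)/2 = 25160.
η = (ΔQ/Q̄) ÷ (ΔI/Ī) = (25.3/343.35) ÷ (-8720/25160) = -0.21.
η < 0 ⇒ inferior good.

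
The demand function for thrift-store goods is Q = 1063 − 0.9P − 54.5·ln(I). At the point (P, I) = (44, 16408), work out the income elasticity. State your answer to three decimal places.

-0.110

At P = 44, I = 16408: Q = 494.449.
Holding P constant, ∂Q/∂I = -54.5/I = -0.00332155.
η_I = (∂Q/∂I)·(I/Q) = -0.00332155 × (16408/494.449) = -0.110.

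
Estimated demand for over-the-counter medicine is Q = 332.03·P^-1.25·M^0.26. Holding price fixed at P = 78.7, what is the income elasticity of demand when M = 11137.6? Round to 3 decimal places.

0.260

For a multiplicative demand Q = A·P^α·M^β, the income elasticity is β everywhere.
Here β = 0.26, so η = 0.260.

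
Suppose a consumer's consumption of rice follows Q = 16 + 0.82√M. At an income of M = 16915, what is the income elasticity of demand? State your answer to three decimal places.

0.435

At M = 16915: Q = 122.647.
dQ/dM = 0.82/(2√M) = 0.00315245 at this income.
η = (dQ/dM)·(M/Q) = 0.00315245 × (16915/122.647) = 0.435.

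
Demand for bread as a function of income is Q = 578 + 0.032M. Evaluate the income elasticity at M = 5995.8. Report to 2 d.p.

0.25

At M = 5995.8: Q = 769.866.
dQ/dM = 0.032.
η = (dQ/dM)·(M/Q) = 0.032 × (5995.8/769.866) = 0.25.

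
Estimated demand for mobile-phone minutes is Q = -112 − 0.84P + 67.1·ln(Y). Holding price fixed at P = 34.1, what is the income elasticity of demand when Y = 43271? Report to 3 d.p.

At P = 34.1, Y = 43271: Q = 575.664.
Holding P constant, ∂Q/∂Y = 67.1/Y = 0.00155069.
η_Y = (∂Q/∂Y)·(Y/Q) = 0.00155069 × (43271/575.664) = 0.117.

0.117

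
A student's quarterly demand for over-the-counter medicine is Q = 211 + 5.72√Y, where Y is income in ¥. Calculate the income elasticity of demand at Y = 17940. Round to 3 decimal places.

At Y = 17940: Q = 977.138.
dQ/dY = 5.72/(2√Y) = 0.0213528 at this income.
η = (dQ/dY)·(Y/Q) = 0.0213528 × (17940/977.138) = 0.392.

0.392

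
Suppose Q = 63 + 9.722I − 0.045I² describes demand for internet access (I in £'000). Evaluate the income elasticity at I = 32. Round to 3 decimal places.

0.667

At I = 32: Q = 328.0240.
dQ/dI = 9.722 − 0.09I = 6.84200.
η = (dQ/dI)·(I/Q) = 6.84200 × (32/328.0240) = 0.667.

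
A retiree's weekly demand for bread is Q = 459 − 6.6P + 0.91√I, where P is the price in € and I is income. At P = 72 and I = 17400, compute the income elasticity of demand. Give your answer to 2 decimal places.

At P = 72, I = 17400: Q = 103.837.
Holding P constant, ∂Q/∂I = 0.91/(2√I) = 0.00344935.
η_I = (∂Q/∂I)·(I/Q) = 0.00344935 × (17400/103.837) = 0.58.

0.58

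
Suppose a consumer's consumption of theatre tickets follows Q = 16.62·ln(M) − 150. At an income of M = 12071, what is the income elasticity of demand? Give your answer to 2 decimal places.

At M = 12071: Q = 6.204.
dQ/dM = 16.62/M = 0.00137685 at this income.
η = (dQ/dM)·(M/Q) = 0.00137685 × (12071/6.204) = 2.68.

2.68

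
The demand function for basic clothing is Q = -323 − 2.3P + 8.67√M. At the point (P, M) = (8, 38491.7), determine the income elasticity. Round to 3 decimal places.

At P = 8, M = 38491.7: Q = 1359.593.
Holding P constant, ∂Q/∂M = 8.67/(2√M) = 0.0220956.
η_M = (∂Q/∂M)·(M/Q) = 0.0220956 × (38491.7/1359.593) = 0.626.

0.626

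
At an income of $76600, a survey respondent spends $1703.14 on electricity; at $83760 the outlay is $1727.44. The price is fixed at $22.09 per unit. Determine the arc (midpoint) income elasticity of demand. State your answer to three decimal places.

0.159

With a constant price, Q₁ = 1703.14/22.09 = 77.100 and Q₂ = 1727.44/22.09 = 78.200 (equivalently, work directly with expenditure since P cancels).
Midpoint %ΔQ = (1727.44 − 1703.14)/1715.29 = 0.01417; midpoint %ΔI = (83760 − 76600)/80180 = 0.08930.
η = 0.01417 / 0.08930 = 0.159.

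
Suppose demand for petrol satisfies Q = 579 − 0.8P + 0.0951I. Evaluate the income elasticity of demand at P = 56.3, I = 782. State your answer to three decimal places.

At P = 56.3, I = 782: Q = 608.328.
Holding P constant, ∂Q/∂I = 0.0951.
η_I = (∂Q/∂I)·(I/Q) = 0.0951 × (782/608.328) = 0.122.

0.122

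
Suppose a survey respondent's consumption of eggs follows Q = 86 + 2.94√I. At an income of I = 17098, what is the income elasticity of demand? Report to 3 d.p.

At I = 17098: Q = 470.432.
dQ/dI = 2.94/(2√I) = 0.011242 at this income.
η = (dQ/dI)·(I/Q) = 0.011242 × (17098/470.432) = 0.409.

0.409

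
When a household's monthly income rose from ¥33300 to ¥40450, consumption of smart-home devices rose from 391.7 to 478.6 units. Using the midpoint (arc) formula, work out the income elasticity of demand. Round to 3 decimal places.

1.030

ΔQ = 478.6 − 391.7 = 86.9; midpoint Q̄ = (391.7 + 478.6)/2 = 435.15.
ΔI = 40450 − 33300 = 7150; midpoint Ī = (33300 + 40450)/2 = 36875.
η = (ΔQ/Q̄) ÷ (ΔI/Ī) = (86.9/435.15) ÷ (7150/36875) = 1.030.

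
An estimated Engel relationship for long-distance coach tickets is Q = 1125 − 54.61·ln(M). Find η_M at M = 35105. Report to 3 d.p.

At M = 35105: Q = 553.446.
dQ/dM = -54.61/M = -0.00155562 at this income.
η = (dQ/dM)·(M/Q) = -0.00155562 × (35105/553.446) = -0.099.

-0.099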